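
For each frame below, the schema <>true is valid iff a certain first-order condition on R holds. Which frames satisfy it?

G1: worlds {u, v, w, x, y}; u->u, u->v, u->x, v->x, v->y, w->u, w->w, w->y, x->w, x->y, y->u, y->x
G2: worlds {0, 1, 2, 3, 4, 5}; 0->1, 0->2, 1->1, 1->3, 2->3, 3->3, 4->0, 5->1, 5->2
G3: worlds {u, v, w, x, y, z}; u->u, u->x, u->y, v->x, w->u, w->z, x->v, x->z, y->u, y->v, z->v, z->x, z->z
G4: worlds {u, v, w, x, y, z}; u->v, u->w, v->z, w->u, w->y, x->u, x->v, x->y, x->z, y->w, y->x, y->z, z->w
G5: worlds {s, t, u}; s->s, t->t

G1, G2, G3, G4

This is the axiom for seriality; its first-order frame correspondent is forall x exists y Rxy.
G1: ✓.
G2: ✓.
G3: ✓.
G4: ✓.
G5: fails — world u has no successor.
Valid on: G1, G2, G3, G4.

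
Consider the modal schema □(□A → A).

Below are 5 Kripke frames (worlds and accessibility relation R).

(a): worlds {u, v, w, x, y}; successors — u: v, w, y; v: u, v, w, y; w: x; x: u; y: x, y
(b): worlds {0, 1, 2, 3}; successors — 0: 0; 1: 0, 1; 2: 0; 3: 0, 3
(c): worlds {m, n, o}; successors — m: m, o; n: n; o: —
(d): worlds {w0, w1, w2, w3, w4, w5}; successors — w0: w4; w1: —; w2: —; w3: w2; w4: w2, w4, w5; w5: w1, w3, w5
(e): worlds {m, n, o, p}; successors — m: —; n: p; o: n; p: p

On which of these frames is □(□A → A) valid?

This is the axiom for shift-reflexivity; its first-order frame correspondent is ∀x ∀y (Rxy → Ryy).
(a): fails — Ryx but not Rxx.
(b): satisfies the condition.
(c): fails — Rmo but not Roo.
(d): fails — Rw3w2 but not Rw2w2.
(e): fails — Ron but not Rnn.
Valid on: (b).

(b)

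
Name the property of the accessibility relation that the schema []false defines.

□⊥ is valid iff no world has any successor (otherwise □⊥ fails at any world with one).

emptiness of R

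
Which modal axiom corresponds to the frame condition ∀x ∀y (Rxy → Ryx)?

A defining formula is s → □◇s (the B axiom).
Suppose s→□◇s is valid. Take Rxy and set V(s)={x}. Then s at x, so □◇s at x, so ◇s at y, so some z with Ryz has s; z=x, i.e. Ryx.

s → □◇s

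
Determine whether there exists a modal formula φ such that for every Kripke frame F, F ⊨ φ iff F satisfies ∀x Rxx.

Yes — defined by □p → p

The condition is reflexivity. A defining modal formula is □p → p.
Suppose □p→p is valid. At any x set V(p)={w : Rxw}. Then □p holds at x, so p holds at x, i.e. Rxx.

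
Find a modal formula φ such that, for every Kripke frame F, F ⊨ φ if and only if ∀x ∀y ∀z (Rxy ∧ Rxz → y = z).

◇p → □p

This is partial functionality; the standard corresponding axiom is CD: ◇p → □p.
Suppose ◇p→□p is valid. Take Rxy, Rxz and set V(p)={y}. Then ◇p at x, so □p at x, so p at z, i.e. z=y.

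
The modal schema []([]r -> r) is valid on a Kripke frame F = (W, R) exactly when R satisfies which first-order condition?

Suppose □(□r→r) is valid. Take Rxy and set V(r)={w : Ryw}. Then at y, □r holds; since □(□r→r) at x, □r→r at y, so r at y, i.e. Ryy.

Shift-reflexivity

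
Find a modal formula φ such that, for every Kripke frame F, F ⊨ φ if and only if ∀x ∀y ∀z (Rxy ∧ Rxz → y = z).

The condition is partial functionality. The CD schema ◇q → □q defines it.
Suppose ◇q→□q is valid. Take Rxy, Rxz and set V(q)={y}. Then ◇q at x, so □q at x, so q at z, i.e. z=y.

◇q → □q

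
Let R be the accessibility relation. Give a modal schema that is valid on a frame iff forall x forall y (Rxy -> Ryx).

This is symmetry; the standard corresponding axiom is B: p → □◇p.

p → □◇p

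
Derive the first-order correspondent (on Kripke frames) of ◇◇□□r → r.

This is a Sahlqvist (Geach-type) schema ◇^2□^2r → □^0◇^0r.
Minimal-valuation argument: fix x; take any y with xR^2y and any z with xR^0z. Set V(r) to the set of worlds R-reachable from y in exactly 2 steps. Then □^2r holds at y, so the antecedent holds at x; validity forces ◇^0r at z, giving a w with zR^0w and yR^2w.
First-order correspondent: ∀x ∀y (xR²y → ∃w (yR²w ∧ x = w)).

∀x ∀y (xR²y → ∃w (yR²w ∧ x = w))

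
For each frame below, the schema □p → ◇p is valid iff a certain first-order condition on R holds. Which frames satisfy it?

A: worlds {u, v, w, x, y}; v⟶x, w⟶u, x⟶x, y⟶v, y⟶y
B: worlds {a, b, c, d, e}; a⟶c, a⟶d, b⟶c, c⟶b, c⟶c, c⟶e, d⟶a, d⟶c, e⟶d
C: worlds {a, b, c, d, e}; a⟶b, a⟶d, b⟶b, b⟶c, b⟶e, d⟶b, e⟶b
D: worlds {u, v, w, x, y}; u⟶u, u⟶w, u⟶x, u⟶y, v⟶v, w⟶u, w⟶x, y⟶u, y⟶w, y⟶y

This is the axiom for seriality; its first-order frame correspondent is ∀x ∃y Rxy.
A: fails — world u has no successor.
B: condition met.
C: fails — world c has no successor.
D: fails — world x has no successor.
Valid on: B.

B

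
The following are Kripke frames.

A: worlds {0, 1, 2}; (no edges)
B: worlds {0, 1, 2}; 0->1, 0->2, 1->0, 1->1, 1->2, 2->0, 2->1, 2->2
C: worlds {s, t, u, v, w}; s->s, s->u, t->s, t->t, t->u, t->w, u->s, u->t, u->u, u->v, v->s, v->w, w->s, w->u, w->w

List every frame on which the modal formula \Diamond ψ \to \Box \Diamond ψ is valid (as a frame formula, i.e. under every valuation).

A

The schema corresponds to the Euclidean property: \forall x \forall y \forall z (Rxy \wedge Rxz \to Ryz).
A: condition met.
B: fails — R10 and R10 but not R00.
C: fails — Rts and Rtw but not Rsw.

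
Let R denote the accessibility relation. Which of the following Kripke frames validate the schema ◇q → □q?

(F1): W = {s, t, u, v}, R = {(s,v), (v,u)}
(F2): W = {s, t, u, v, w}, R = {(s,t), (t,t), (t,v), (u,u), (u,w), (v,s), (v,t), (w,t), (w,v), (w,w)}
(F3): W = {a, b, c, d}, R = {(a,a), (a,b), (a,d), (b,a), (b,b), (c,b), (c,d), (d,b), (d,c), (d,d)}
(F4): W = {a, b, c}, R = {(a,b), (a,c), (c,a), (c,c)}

(F1)

The schema corresponds to partial functionality: ∀x ∀y ∀z (Rxy ∧ Rxz → y = z).
(F1): condition met.
(F2): fails — t sees both t and v.
(F3): fails — a sees both a and b.
(F4): fails — a sees both b and c.
Valid on: (F1).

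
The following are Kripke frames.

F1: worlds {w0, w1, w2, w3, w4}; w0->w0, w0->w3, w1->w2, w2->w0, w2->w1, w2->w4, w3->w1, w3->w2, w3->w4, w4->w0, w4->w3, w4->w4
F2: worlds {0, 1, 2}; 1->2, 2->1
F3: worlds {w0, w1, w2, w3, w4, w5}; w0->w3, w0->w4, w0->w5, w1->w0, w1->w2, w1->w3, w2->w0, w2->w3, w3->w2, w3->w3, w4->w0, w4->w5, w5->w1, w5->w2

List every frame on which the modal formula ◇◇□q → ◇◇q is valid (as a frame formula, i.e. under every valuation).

The schema corresponds to a generalized confluence (Geach) condition: ∀x ∀y (xR²y → ∃w (yRw ∧ xR²w)).
F1: fails — w1R²w1 but no w with w1Rw and w1R²w.
F2: fails — 1R²1 but no w with 1Rw and 1R²w.
F3: ✓.
Valid on: F3.

F3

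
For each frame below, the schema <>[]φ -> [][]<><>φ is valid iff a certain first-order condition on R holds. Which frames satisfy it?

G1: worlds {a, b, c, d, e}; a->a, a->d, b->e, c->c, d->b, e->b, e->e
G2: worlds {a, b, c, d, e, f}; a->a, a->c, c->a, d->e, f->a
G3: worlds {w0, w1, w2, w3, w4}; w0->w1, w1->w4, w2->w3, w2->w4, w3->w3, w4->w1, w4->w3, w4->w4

This is the axiom for a generalized confluence (Geach) condition; its first-order frame correspondent is forall x forall y forall z ((xRy & x R^2 z) -> exists w (yRw & z R^2 w)).
G1: fails — aRa, aR²b but no w with aRw and bR²w.
G2: satisfies the condition.
G3: fails — w4Rw1, w4R²w3 but no w with w1Rw and w3R²w.
Valid on: G2.

G2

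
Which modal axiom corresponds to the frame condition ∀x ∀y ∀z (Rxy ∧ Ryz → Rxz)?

This is transitivity; the standard corresponding axiom is 4: □q → □□q.

□q → □□q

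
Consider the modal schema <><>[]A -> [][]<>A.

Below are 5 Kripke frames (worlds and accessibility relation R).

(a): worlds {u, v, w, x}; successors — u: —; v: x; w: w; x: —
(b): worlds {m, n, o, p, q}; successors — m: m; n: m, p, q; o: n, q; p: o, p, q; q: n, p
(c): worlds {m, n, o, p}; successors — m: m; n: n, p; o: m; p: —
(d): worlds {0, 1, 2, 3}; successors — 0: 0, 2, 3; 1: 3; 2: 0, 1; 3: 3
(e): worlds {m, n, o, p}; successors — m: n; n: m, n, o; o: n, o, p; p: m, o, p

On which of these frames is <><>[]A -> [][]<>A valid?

Frame correspondent (Sahlqvist): forall x forall y forall z ((x R^2 y & x R^2 z) -> exists w (yRw & zRw)) — i.e. a generalized confluence (Geach) condition.
(a): condition met.
(b): fails — nR²m, nR²o but no w with mRw and oRw.
(c): fails — nR²n, nR²p but no w with nRw and pRw.
(d): fails — 0R²1, 0R²2 but no w with 1Rw and 2Rw.
(e): fails — nR²m, nR²p but no w with mRw and pRw.

(a)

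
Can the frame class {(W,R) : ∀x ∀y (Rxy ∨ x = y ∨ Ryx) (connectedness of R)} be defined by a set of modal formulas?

Any modally definable frame class is closed under disjoint unions.
Take 3 disjoint single-world reflexive frames: each is trivially connected, but their disjoint union has 3 worlds with no edge between distinct components, so it is not connected.
Hence connectedness of R is not modally definable.

No — not modally definable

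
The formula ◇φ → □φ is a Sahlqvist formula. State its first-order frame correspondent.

This is the CD axiom.
It corresponds to partial functionality: ∀x ∀y ∀z (Rxy ∧ Rxz → y = z).

partial functionality: ∀x ∀y ∀z (Rxy ∧ Rxz → y = z)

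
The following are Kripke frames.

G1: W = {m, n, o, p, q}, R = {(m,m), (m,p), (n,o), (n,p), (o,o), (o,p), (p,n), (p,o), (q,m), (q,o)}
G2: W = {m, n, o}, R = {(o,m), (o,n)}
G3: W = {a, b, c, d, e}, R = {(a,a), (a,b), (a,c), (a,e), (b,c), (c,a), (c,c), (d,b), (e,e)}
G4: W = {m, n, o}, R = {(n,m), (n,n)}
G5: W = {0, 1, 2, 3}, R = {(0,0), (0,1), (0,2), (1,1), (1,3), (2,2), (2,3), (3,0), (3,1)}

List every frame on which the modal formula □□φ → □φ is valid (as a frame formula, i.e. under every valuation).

G4, G5

The schema corresponds to density: ∀x ∀y (Rxy → ∃z (Rxz ∧ Rzy)).
G1: fails — Rpn but no z with Rpz and Rzn.
G2: fails — Rom but no z with Roz and Rzm.
G3: fails — Rdb but no z with Rdz and Rzb.
G4: holds.
G5: holds.
Valid on: G4, G5.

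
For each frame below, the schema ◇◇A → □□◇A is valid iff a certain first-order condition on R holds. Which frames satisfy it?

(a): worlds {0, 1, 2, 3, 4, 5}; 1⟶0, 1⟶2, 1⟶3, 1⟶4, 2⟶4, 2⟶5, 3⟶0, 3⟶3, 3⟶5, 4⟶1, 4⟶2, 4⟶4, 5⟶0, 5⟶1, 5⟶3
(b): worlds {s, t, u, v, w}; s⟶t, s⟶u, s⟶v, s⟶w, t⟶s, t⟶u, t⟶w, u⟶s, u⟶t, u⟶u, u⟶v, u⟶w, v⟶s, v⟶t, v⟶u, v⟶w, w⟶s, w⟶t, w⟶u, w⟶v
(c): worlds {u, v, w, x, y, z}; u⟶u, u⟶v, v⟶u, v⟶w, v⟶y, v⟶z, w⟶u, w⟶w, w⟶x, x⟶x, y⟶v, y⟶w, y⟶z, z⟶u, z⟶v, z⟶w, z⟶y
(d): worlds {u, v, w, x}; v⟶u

(d)

This is the axiom for a generalized confluence (Geach) condition; its first-order frame correspondent is ∀x ∀y ∀z ((xR²y ∧ xR²z) → ∃w (y = w ∧ zRw)).
(a): fails — 1R²0, 1R²0 but no w with 0=w and 0Rw.
(b): fails — sR²s, sR²s but no w* with s=w* and sRw*.
(c): fails — uR²u, uR²y but no t with u=t and yRt.
(d): holds.
Valid on: (d).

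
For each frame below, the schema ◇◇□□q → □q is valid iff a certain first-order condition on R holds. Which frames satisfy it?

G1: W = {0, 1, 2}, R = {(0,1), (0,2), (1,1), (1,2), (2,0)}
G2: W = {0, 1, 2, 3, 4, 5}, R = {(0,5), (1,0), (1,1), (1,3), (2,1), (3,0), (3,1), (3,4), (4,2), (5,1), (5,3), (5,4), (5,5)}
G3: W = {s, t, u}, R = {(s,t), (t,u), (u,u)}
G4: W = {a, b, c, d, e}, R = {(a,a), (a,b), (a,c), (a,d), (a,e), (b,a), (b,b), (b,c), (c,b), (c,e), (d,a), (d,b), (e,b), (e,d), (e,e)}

G4

Frame correspondent (Sahlqvist): ∀x ∀y ∀z ((xR²y ∧ xRz) → ∃w (yR²w ∧ z = w)) — i.e. a generalized confluence (Geach) condition.
G1: fails — 2R²2, 2R0 but no w with 2R²w and 0=w.
G2: fails — 0R²4, 0R5 but no w with 4R²w and 5=w.
G3: fails — sR²u, sRt but no w with uR²w and t=w.
G4: satisfies the condition.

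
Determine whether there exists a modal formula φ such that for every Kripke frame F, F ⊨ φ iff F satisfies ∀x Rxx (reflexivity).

Yes, by □r → r

The condition is reflexivity. A defining modal formula is □r → r.
Suppose □r→r is valid. At any x set V(r)={w : Rxw}. Then □r holds at x, so r holds at x, i.e. Rxx.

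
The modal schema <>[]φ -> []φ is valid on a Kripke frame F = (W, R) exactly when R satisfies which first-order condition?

Equivalently (dual form): ◇φ → □◇φ.
Suppose ◇φ→□◇φ is valid. Take Rxy, Rxz and set V(φ)={y}. Then ◇φ at x, so □◇φ at x, so ◇φ at z, so some w with Rzw has φ; w=y, i.e. Rzy. By symmetry of the argument, Ryz.

The Euclidean property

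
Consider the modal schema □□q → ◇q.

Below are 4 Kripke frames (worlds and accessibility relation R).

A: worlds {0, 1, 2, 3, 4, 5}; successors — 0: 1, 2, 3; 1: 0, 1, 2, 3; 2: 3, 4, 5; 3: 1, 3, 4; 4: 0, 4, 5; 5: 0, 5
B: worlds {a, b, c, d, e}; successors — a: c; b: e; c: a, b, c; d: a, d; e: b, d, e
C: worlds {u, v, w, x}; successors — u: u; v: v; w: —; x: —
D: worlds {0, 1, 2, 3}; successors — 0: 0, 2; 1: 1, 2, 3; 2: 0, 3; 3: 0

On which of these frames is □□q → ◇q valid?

A, B, D

The schema corresponds to a generalized confluence (Geach) condition: ∀x ∃w (xR²w ∧ xRw).
A: holds.
B: holds.
C: fails — at w but no t with wR²t and wRt.
D: holds.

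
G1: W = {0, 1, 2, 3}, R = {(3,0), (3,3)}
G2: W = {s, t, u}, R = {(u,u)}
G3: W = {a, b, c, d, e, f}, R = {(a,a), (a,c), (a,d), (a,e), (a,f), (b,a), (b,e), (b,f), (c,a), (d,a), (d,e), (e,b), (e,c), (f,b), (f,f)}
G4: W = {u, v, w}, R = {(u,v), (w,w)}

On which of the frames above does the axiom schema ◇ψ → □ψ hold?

G2, G4

This is the axiom for partial functionality; its first-order frame correspondent is ∀x ∀y ∀z (Rxy ∧ Rxz → y = z).
G1: fails — 3 sees both 0 and 3.
G2: holds.
G3: fails — a sees both a and c.
G4: holds.
Valid on: G2, G4.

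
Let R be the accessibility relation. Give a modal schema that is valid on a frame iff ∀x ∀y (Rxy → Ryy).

□(□q → q)

This is shift-reflexivity; the standard corresponding axiom is T□: □(□q → q).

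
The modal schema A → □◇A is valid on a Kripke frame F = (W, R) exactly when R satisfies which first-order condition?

symmetry: ∀x ∀y (Rxy → Ryx)

Suppose A→□◇A is valid. Take Rxy and set V(A)={x}. Then A at x, so □◇A at x, so ◇A at y, so some z with Ryz has A; z=x, i.e. Ryx.
Conversely, on a frame with symmetry the schema holds at every world under every valuation.
So the correspondent is symmetry.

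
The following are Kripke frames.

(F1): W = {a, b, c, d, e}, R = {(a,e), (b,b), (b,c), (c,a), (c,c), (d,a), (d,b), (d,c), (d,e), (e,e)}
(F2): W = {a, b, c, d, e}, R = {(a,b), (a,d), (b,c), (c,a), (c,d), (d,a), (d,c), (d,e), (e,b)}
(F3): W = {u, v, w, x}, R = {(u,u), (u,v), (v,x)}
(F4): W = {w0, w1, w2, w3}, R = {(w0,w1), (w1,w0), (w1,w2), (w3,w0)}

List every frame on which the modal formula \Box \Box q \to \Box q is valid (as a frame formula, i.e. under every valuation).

(F1)

This is the axiom for density; its first-order frame correspondent is \forall x \forall y (Rxy \to \exists z (Rxz \wedge Rzy)).
(F1): condition met.
(F2): fails — Rbc but no z with Rbz and Rzc.
(F3): fails — Rvx but no z with Rvz and Rzx.
(F4): fails — Rw1w2 but no z with Rw1z and Rzw2.
Valid on: (F1).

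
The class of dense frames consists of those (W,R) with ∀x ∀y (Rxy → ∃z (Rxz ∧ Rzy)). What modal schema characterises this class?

□□q → □q

A defining formula is □□q → □q (the C4 axiom).
Suppose □□q→□q is valid. Take Rxy and set V(q)={w : xR²w}. Then □□q at x, so □q at x, so q at y, i.e. ∃z(Rxz∧Rzy).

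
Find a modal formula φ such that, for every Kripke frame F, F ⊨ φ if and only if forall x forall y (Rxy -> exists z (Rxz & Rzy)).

□□p → □p

The condition is density. The C4 schema □□p → □p defines it.
Suppose □□p→□p is valid. Take Rxy and set V(p)={w : xR²w}. Then □□p at x, so □p at x, so p at y, i.e. ∃z(Rxz∧Rzy).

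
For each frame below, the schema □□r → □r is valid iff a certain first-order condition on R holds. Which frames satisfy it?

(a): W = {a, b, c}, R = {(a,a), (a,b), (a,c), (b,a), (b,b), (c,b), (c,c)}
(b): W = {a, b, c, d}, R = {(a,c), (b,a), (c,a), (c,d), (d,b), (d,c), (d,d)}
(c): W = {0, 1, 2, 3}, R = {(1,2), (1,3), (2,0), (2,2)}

This is the axiom for density; its first-order frame correspondent is ∀x ∀y (Rxy → ∃z (Rxz ∧ Rzy)).
(a): holds.
(b): fails — Rba but no z with Rbz and Rza.
(c): fails — R13 but no z with R1z and Rz3.
Valid on: (a).

(a)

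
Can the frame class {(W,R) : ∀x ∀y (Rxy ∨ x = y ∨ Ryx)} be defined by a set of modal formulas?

If a class were modally definable it would be closed under disjoint unions (Goldblatt–Thomason).
Take 4 disjoint single-world reflexive frames: each is trivially connected, but their disjoint union has 4 worlds with no edge between distinct components, so it is not connected.
So the class is not modally definable.

Not modally definable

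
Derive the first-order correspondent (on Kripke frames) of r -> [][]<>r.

forall x forall z (x R^2 z -> exists w (x = w & zRw))

This is a Sahlqvist (Geach-type) schema ◇^0□^0r → □^2◇^1r.
First-order correspondent: forall x forall z (x R^2 z -> exists w (x = w & zRw)).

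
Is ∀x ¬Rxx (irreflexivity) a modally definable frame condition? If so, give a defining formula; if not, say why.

Any modally definable frame class is closed under surjective bounded morphisms.
The 2-cycle (worlds 0,1 with 0→1→0) is irreflexive, and the map sending every world to a single reflexive point • is a surjective bounded morphism (forth: every edge maps to (•,•); back: every world has a successor). So any modal formula valid on the 2-cycle is also valid on the reflexive point, which is not irreflexive.
So no modal formula (or set of formulas) defines exactly the irreflexive frames.

No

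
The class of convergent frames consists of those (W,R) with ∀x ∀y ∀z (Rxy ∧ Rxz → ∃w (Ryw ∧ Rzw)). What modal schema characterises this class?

◇□ψ → □◇ψ

A defining formula is ◇□ψ → □◇ψ (the .2 axiom).
Suppose ◇□ψ→□◇ψ is valid. Take Rxy, Rxz and set V(ψ)={w : Ryw}. Then □ψ at y so ◇□ψ at x, so □◇ψ at x, so ◇ψ at z, giving w with Rzw and Ryw.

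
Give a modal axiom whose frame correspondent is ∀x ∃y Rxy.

□r → ◇r

A defining formula is □r → ◇r (the D axiom).
Suppose □r→◇r is valid. At any x set V(r)=W. Then □r at x, so ◇r at x, so x has a successor.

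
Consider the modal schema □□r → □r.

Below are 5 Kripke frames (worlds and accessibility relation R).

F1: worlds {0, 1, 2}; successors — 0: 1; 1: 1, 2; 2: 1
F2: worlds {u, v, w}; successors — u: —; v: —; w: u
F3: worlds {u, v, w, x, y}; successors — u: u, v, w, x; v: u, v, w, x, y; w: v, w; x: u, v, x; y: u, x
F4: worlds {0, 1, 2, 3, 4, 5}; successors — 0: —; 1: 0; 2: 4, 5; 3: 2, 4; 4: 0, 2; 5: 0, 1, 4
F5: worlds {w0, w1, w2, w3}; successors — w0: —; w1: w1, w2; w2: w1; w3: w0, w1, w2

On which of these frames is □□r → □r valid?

This is the axiom for density; its first-order frame correspondent is ∀x ∀y (Rxy → ∃z (Rxz ∧ Rzy)).
F1: ✓.
F2: fails — Rwu but no z with Rwz and Rzu.
F3: ✓.
F4: fails — R10 but no z with R1z and Rz0.
F5: fails — Rw3w0 but no z with Rw3z and Rzw0.

F1, F3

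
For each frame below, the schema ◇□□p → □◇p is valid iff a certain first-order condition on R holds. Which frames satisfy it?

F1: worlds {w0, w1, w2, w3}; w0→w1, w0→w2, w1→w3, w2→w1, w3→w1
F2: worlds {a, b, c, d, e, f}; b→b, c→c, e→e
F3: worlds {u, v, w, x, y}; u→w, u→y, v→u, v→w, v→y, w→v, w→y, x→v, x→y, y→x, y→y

F2, F3

Frame correspondent (Sahlqvist): ∀x ∀y ∀z ((xRy ∧ xRz) → ∃w (yR²w ∧ zRw)) — i.e. a generalized confluence (Geach) condition.
F1: fails — w0Rw1, w0Rw1 but no w with w1R²w and w1Rw.
F2: satisfies the condition.
F3: satisfies the condition.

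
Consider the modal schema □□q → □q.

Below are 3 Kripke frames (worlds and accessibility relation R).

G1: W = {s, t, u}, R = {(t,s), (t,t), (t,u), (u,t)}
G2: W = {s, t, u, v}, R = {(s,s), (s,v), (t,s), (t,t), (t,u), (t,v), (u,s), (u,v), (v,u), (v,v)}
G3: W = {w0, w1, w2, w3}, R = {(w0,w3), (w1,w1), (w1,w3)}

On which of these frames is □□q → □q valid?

G1, G2

The schema corresponds to density: ∀x ∀y (Rxy → ∃z (Rxz ∧ Rzy)).
G1: ✓.
G2: ✓.
G3: fails — Rw0w3 but no z with Rw0z and Rzw3.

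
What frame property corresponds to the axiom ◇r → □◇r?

Suppose ◇r→□◇r is valid. Take Rxy, Rxz and set V(r)={y}. Then ◇r at x, so □◇r at x, so ◇r at z, so some w with Rzw has r; w=y, i.e. Rzy. By symmetry of the argument, Ryz.
Conversely, on a frame with the Euclidean property the schema holds at every world under every valuation.
Frame condition: ∀x ∀y ∀z (Rxy ∧ Rxz → Ryz).

the Euclidean property: ∀x ∀y ∀z (Rxy ∧ Rxz → Ryz)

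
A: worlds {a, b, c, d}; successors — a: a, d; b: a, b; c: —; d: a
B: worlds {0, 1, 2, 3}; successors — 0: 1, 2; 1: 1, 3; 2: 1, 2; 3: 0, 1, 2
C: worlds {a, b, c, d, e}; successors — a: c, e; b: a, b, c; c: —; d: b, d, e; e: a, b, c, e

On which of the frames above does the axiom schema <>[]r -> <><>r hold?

A, B

This is the axiom for a generalized confluence (Geach) condition; its first-order frame correspondent is forall x forall y (xRy -> exists w (yRw & x R^2 w)).
A: ✓.
B: ✓.
C: fails — aRc but no w with cRw and aR²w.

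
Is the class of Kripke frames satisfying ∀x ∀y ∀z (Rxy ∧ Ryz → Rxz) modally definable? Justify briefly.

Yes — defined by □r → □□r

Yes: it is transitivity, defined by the 4 schema □r → □□r.
Suppose □r→□□r is valid. Take Rxy, Ryz and set V(r)={w : Rxw}. Then □r at x, so □□r at x, so □r at y, so r at z, i.e. Rxz.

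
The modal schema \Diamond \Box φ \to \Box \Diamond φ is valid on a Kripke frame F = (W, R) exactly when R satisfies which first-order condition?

Convergence

Suppose ◇□φ→□◇φ is valid. Take Rxy, Rxz and set V(φ)={w : Ryw}. Then □φ at y so ◇□φ at x, so □◇φ at x, so ◇φ at z, giving w with Rzw and Ryw.
Conversely, on a frame with convergence the schema holds at every world under every valuation.
So the correspondent is convergence.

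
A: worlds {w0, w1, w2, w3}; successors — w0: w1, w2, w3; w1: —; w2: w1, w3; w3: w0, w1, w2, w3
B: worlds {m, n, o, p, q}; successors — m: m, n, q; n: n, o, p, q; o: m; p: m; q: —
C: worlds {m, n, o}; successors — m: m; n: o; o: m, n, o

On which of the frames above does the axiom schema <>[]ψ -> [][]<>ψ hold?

none

This is the axiom for a generalized confluence (Geach) condition; its first-order frame correspondent is forall x forall y forall z ((xRy & x R^2 z) -> exists w (yRw & zRw)).
A: fails — w0Rw1, w0R²w0 but no w with w1Rw and w0Rw.
B: fails — mRm, mR²q but no w with mRw and qRw.
C: fails — oRm, oR²n but no w with mRw and nRw.
Valid on no frame.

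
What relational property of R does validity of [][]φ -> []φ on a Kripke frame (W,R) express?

This is the C4 axiom.
It corresponds to density: forall x forall y (Rxy -> exists z (Rxz & Rzy)).

Density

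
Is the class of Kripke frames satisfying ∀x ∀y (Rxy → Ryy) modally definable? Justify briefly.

Definable; □(□r → r) defines it

This is a Sahlqvist condition; the T□ axiom □(□r → r) defines it.
Suppose □(□r→r) is valid. Take Rxy and set V(r)={w : Ryw}. Then at y, □r holds; since □(□r→r) at x, □r→r at y, so r at y, i.e. Ryy.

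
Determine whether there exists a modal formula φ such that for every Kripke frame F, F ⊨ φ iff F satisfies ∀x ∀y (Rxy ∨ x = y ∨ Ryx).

Any modally definable frame class is closed under disjoint unions.
Take 4 disjoint single-world reflexive frames: each is trivially connected, but their disjoint union has 4 worlds with no edge between distinct components, so it is not connected.
So the class is not modally definable.

No — not modally definable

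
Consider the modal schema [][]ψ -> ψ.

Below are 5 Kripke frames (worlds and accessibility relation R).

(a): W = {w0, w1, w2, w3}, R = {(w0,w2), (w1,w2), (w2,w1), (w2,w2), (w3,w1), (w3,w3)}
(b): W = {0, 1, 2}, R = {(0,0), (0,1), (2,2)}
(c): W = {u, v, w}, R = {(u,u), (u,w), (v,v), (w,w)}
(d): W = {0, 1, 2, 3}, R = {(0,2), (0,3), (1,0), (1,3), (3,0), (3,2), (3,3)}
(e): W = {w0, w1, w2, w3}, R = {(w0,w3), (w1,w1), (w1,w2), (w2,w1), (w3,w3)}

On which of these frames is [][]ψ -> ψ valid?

(c)

This is the axiom for a generalized confluence (Geach) condition; its first-order frame correspondent is forall x exists w (x R^2 w & x = w).
(a): fails — at w0 but no w with w0R²w and w0=w.
(b): fails — at 1 but no w with 1R²w and 1=w.
(c): satisfies the condition.
(d): fails — at 1 but no w with 1R²w and 1=w.
(e): fails — at w0 but no w with w0R²w and w0=w.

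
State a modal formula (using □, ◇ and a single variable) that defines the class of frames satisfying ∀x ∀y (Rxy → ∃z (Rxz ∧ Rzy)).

A defining formula is □□q → □q (the C4 axiom).

□□q → □q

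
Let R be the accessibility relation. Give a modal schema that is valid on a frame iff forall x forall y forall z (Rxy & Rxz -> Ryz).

This is the Euclidean property; the standard corresponding axiom is 5: ◇r → □◇r.
Suppose ◇r→□◇r is valid. Take Rxy, Rxz and set V(r)={y}. Then ◇r at x, so □◇r at x, so ◇r at z, so some w with Rzw has r; w=y, i.e. Rzy. By symmetry of the argument, Ryz.

◇r → □◇r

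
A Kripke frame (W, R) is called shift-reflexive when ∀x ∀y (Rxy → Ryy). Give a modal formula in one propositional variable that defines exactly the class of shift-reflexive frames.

The condition is shift-reflexivity. The T□ schema □(□p → p) defines it.
Suppose □(□p→p) is valid. Take Rxy and set V(p)={w : Ryw}. Then at y, □p holds; since □(□p→p) at x, □p→p at y, so p at y, i.e. Ryy.

□(□p → p)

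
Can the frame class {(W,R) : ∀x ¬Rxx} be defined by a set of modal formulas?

Not modally definable

Any modally definable frame class is closed under surjective bounded morphisms.
The 4-cycle (worlds a,b,c,d with a→b→c→d→a) is irreflexive, and the map sending every world to a single reflexive point • is a surjective bounded morphism (forth: every edge maps to (•,•); back: every world has a successor). So any modal formula valid on the 4-cycle is also valid on the reflexive point, which is not irreflexive.
Hence irreflexivity is not modally definable.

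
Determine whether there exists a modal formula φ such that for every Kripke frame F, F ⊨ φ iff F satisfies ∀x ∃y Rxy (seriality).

Yes, by □p → ◇p

Yes: it is seriality, defined by the D schema □p → ◇p.
Suppose □p→◇p is valid. At any x set V(p)=W. Then □p at x, so ◇p at x, so x has a successor.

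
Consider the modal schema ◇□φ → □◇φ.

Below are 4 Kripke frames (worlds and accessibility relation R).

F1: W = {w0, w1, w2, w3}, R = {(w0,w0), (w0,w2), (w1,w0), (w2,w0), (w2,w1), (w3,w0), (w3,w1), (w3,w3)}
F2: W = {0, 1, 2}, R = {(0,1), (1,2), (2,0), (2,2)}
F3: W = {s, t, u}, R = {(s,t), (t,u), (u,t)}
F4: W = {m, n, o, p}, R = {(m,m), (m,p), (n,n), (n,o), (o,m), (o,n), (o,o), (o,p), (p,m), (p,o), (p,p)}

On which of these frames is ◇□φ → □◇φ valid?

This is the axiom for convergence; its first-order frame correspondent is ∀x ∀y ∀z (Rxy ∧ Rxz → ∃w (Ryw ∧ Rzw)).
F1: holds.
F2: fails — R22 and R20 but 2 and 0 have no common successor.
F3: holds.
F4: fails — Rom and Ron but m and n have no common successor.
Valid on: F1, F3.

F1, F3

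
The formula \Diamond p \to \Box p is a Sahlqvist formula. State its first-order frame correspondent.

Suppose ◇p→□p is valid. Take Rxy, Rxz and set V(p)={y}. Then ◇p at x, so □p at x, so p at z, i.e. z=y.

partial functionality: \forall x \forall y \forall z (Rxy \wedge Rxz \to y = z)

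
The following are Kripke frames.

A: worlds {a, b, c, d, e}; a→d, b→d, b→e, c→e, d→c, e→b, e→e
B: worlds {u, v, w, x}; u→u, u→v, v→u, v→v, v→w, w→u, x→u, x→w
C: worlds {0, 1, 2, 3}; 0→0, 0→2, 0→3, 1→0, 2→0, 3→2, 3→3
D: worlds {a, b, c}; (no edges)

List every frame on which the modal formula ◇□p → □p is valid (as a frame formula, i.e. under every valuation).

D

Frame correspondent (Sahlqvist): ∀x ∀y ∀z ((xRy ∧ xRz) → ∃w (yRw ∧ z = w)) — i.e. a generalized confluence (Geach) condition.
A: fails — aRd, aRd but no w with dRw and d=w.
B: fails — vRu, vRw but no t with uRt and w=t.
C: fails — 0R2, 0R2 but no w with 2Rw and 2=w.
D: satisfies the condition.
Valid on: D.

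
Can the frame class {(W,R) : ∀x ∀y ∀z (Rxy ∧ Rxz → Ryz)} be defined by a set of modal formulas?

Yes — defined by ◇q → □◇q

The condition is the Euclidean property. A defining modal formula is ◇q → □◇q.
Suppose ◇q→□◇q is valid. Take Rxy, Rxz and set V(q)={y}. Then ◇q at x, so □◇q at x, so ◇q at z, so some w with Rzw has q; w=y, i.e. Rzy. By symmetry of the argument, Ryz.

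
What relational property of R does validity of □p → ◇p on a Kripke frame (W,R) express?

Suppose □p→◇p is valid. At any x set V(p)=W. Then □p at x, so ◇p at x, so x has a successor.

seriality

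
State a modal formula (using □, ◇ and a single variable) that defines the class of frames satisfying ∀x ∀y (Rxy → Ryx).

p → □◇p

This is symmetry; the standard corresponding axiom is B: p → □◇p.
Suppose p→□◇p is valid. Take Rxy and set V(p)={x}. Then p at x, so □◇p at x, so ◇p at y, so some z with Ryz has p; z=x, i.e. Ryx.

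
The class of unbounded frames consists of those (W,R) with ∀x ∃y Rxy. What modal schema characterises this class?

This is seriality; the standard corresponding axiom is D: □p → ◇p.
Suppose □p→◇p is valid. At any x set V(p)=W. Then □p at x, so ◇p at x, so x has a successor.

□p → ◇p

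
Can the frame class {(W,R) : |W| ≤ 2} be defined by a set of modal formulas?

Any modally definable frame class is closed under disjoint unions.
Any modal formula valid on each of 3 disjoint one-world frames is valid on their disjoint union (validity is preserved under disjoint unions). Each one-world frame has |W|=1≤2, but the union has |W|=3.
Hence having at most 2 worlds is not modally definable.

No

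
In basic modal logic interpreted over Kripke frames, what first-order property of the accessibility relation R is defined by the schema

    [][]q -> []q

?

Density

This schema is the C4 axiom.
It corresponds to density: forall x forall y (Rxy -> exists z (Rxz & Rzy)).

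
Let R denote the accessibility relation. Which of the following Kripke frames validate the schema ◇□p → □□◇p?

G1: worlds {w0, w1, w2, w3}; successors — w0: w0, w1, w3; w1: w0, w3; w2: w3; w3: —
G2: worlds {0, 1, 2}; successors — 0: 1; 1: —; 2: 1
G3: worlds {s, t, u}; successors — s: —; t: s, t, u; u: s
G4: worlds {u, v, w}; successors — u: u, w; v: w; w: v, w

Frame correspondent (Sahlqvist): ∀x ∀y ∀z ((xRy ∧ xR²z) → ∃w (yRw ∧ zRw)) — i.e. a generalized confluence (Geach) condition.
G1: fails — w0Rw0, w0R²w3 but no w with w0Rw and w3Rw.
G2: satisfies the condition.
G3: fails — tRs, tR²s but no w with sRw and sRw.
G4: satisfies the condition.

G2, G4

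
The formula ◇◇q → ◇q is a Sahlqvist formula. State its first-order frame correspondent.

Transitivity

This is a form of the 4 axiom.
It corresponds to transitivity: ∀x ∀y ∀z (Rxy ∧ Ryz → Rxz).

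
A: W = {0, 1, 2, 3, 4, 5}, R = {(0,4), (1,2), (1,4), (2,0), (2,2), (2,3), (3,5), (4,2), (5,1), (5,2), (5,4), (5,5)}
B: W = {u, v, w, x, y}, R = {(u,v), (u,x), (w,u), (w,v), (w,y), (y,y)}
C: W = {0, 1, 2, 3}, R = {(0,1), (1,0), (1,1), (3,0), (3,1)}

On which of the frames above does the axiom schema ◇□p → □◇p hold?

C

This is the axiom for convergence; its first-order frame correspondent is ∀x ∀y ∀z (Rxy ∧ Rxz → ∃w (Ryw ∧ Rzw)).
A: fails — R23 and R20 but 3 and 0 have no common successor.
B: fails — Ruv and Ruv but v and v have no common successor.
C: satisfies the condition.
Valid on: C.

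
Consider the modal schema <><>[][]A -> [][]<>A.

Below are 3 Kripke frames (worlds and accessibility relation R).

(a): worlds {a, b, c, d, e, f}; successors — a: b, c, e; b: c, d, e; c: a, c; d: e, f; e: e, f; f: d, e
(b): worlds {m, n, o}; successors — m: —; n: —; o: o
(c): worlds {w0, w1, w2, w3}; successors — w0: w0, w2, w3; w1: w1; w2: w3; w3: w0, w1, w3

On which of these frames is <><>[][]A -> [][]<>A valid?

(b)

This is the axiom for a generalized confluence (Geach) condition; its first-order frame correspondent is forall x forall y forall z ((x R^2 y & x R^2 z) -> exists w (y R^2 w & zRw)).
(a): fails — aR²d, aR²c but no w with dR²w and cRw.
(b): ✓.
(c): fails — w0R²w1, w0R²w0 but no w with w1R²w and w0Rw.
Valid on: (b).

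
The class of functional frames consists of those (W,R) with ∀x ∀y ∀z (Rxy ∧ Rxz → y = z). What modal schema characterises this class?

This is partial functionality; the standard corresponding axiom is CD: ◇r → □r.

◇r → □r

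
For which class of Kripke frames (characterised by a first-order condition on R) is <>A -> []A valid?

Partial functionality

This is the CD axiom.
Its frame correspondent is partial functionality — forall x forall y forall z (Rxy & Rxz -> y = z).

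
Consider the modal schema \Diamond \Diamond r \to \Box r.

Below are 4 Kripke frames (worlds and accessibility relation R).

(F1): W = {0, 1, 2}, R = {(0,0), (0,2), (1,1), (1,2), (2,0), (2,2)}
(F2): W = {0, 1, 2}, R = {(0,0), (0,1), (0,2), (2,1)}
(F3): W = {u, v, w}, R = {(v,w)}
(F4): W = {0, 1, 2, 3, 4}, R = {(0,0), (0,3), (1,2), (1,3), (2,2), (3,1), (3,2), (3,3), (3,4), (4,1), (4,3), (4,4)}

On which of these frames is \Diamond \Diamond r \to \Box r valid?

(F3)

The schema corresponds to a generalized confluence (Geach) condition: \forall x \forall y \forall z ((x R^2 y \wedge xRz) \to \exists w (y = w \wedge z = w)).
(F1): fails — 0R²0, 0R2 but 0 ≠ 2.
(F2): fails — 0R²0, 0R1 but 0 ≠ 1.
(F3): ✓.
(F4): fails — 0R²0, 0R3 but 0 ≠ 3.
Valid on: (F3).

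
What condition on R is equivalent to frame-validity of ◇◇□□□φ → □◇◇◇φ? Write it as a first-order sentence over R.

∀x ∀y ∀z ((xR²y ∧ xRz) → ∃w (yR³w ∧ zR³w))

This is a Sahlqvist (Geach-type) schema ◇^2□^3φ → □^1◇^3φ.
Minimal-valuation argument: fix x; take any y with xR^2y and any z with xR^1z. Set V(φ) to the set of worlds R-reachable from y in exactly 3 steps. Then □^3φ holds at y, so the antecedent holds at x; validity forces ◇^3φ at z, giving a w with zR^3w and yR^3w.
First-order correspondent: ∀x ∀y ∀z ((xR²y ∧ xRz) → ∃w (yR³w ∧ zR³w)).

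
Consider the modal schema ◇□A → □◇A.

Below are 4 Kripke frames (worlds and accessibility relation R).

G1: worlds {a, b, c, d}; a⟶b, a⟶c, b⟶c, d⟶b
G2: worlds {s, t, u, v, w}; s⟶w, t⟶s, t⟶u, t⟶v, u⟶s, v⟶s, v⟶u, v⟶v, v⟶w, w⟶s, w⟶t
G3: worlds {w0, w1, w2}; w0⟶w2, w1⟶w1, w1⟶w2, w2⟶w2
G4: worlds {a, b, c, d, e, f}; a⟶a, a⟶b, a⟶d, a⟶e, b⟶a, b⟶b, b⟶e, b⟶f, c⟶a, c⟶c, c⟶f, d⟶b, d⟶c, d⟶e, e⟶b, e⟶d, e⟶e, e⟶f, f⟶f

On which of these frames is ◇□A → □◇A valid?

G3

The schema corresponds to convergence: ∀x ∀y ∀z (Rxy ∧ Rxz → ∃w (Ryw ∧ Rzw)).
G1: fails — Rac and Rac but c and c have no common successor.
G2: fails — Rts and Rtu but s and u have no common successor.
G3: condition met.
G4: fails — Rbf and Rba but f and a have no common successor.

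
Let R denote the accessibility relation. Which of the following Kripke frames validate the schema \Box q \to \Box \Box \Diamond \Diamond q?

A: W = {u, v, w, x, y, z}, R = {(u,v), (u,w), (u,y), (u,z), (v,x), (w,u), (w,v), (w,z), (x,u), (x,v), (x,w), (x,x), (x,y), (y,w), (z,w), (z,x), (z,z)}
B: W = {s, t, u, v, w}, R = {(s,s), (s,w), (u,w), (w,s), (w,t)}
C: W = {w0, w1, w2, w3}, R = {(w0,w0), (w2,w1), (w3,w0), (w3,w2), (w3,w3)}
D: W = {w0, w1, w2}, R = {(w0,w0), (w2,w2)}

The schema corresponds to a generalized confluence (Geach) condition: \forall x \forall z (x R^2 z \to \exists w (xRw \wedge z R^2 w)).
A: fails — vR²y but no t with vRt and yR²t.
B: fails — sR²t but no w* with sRw* and tR²w*.
C: fails — w3R²w1 but no w with w3Rw and w1R²w.
D: holds.
Valid on: D.

D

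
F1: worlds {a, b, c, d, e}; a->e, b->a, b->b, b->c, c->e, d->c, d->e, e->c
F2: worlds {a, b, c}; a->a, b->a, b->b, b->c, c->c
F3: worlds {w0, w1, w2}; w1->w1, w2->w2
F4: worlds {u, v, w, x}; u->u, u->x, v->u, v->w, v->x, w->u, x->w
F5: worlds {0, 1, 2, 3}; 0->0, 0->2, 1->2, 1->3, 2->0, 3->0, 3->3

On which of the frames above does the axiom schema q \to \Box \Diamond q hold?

This is the axiom for symmetry; its first-order frame correspondent is \forall x \forall y (Rxy \to Ryx).
F1: fails — Rbc but not Rcb.
F2: fails — Rbc but not Rcb.
F3: condition met.
F4: fails — Rxw but not Rwx.
F5: fails — R12 but not R21.

F3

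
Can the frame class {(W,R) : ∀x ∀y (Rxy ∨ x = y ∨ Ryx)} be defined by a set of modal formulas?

If a class were modally definable it would be closed under disjoint unions (Goldblatt–Thomason).
Take 3 disjoint single-world reflexive frames: each is trivially connected, but their disjoint union has 3 worlds with no edge between distinct components, so it is not connected.
Hence connectedness of R is not modally definable.

No — not modally definable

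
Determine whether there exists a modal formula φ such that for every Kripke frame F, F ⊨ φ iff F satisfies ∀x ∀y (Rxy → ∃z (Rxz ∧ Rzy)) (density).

Yes, by □□p → □p

This is a Sahlqvist condition; the C4 axiom □□p → □p defines it.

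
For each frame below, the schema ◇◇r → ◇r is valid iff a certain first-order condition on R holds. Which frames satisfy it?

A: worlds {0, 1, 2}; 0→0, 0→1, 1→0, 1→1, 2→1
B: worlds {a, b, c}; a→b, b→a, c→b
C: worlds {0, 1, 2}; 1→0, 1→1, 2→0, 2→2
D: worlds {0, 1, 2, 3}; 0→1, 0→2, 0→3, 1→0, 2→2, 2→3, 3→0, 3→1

This is the axiom for transitivity; its first-order frame correspondent is ∀x ∀y ∀z (Rxy ∧ Ryz → Rxz).
A: fails — R21 and R10 but not R20.
B: fails — Rab and Rba but not Raa.
C: holds.
D: fails — R10 and R02 but not R12.

C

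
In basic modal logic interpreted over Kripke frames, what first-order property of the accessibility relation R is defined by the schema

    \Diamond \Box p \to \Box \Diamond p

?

Suppose ◇□p→□◇p is valid. Take Rxy, Rxz and set V(p)={w : Ryw}. Then □p at y so ◇□p at x, so □◇p at x, so ◇p at z, giving w with Rzw and Ryw.

Convergence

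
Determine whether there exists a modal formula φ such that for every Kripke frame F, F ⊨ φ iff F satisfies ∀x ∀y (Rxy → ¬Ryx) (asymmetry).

If a class were modally definable it would be closed under surjective bounded morphisms (Goldblatt–Thomason).
The 3-cycle (worlds a,b,c with a→b→c→a) is asymmetric. Mapping every world to a single reflexive point • is a surjective bounded morphism, and the reflexive point is not asymmetric (R•• but asymmetry requires ¬R••).
So no modal formula (or set of formulas) defines exactly the asymmetric frames.

No — not modally definable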